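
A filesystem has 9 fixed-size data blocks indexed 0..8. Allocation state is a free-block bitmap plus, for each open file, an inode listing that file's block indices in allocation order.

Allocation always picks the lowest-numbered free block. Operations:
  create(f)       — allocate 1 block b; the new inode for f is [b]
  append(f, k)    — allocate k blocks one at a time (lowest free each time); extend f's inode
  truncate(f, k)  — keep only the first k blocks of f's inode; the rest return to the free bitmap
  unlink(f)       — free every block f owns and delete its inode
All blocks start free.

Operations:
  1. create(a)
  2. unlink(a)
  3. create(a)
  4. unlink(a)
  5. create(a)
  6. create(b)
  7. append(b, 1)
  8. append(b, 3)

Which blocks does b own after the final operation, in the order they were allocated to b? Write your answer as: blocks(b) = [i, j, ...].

create(a): bitmap=F........ | a=[0]
unlink(a): bitmap=......... | 
create(a): bitmap=F........ | a=[0]
unlink(a): bitmap=......... | 
create(a): bitmap=F........ | a=[0]
create(b): bitmap=FF....... | a=[0] b=[1]
append(b, 1): bitmap=FFF...... | a=[0] b=[1, 2]
append(b, 3): bitmap=FFFFFF... | a=[0] b=[1, 2, 3, 4, 5]

blocks(b) = [1, 2, 3, 4, 5]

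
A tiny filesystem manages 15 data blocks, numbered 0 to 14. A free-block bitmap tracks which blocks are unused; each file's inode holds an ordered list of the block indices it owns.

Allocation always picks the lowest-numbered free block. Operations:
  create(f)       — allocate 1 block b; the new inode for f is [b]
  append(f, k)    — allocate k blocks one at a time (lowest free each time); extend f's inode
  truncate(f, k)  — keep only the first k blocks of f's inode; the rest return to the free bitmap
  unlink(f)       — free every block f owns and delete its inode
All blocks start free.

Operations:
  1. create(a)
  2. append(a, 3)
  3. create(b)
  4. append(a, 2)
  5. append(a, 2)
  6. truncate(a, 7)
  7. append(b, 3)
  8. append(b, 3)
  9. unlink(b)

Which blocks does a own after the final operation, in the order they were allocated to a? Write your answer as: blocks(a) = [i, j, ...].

create(a): bitmap=F.............. | a=[0]
append(a, 3): bitmap=FFFF........... | a=[0, 1, 2, 3]
create(b): bitmap=FFFFF.......... | a=[0, 1, 2, 3] b=[4]
append(a, 2): bitmap=FFFFFFF........ | a=[0, 1, 2, 3, 5, 6] b=[4]
append(a, 2): bitmap=FFFFFFFFF...... | a=[0, 1, 2, 3, 5, 6, 7, 8] b=[4]
truncate(a, 7): bitmap=FFFFFFFF....... | a=[0, 1, 2, 3, 5, 6, 7] b=[4]
append(b, 3): bitmap=FFFFFFFFFFF.... | a=[0, 1, 2, 3, 5, 6, 7] b=[4, 8, 9, 10]
append(b, 3): bitmap=FFFFFFFFFFFFFF. | a=[0, 1, 2, 3, 5, 6, 7] b=[4, 8, 9, 10, 11, 12, 13]
unlink(b): bitmap=FFFF.FFF....... | a=[0, 1, 2, 3, 5, 6, 7]

blocks(a) = [0, 1, 2, 3, 5, 6, 7]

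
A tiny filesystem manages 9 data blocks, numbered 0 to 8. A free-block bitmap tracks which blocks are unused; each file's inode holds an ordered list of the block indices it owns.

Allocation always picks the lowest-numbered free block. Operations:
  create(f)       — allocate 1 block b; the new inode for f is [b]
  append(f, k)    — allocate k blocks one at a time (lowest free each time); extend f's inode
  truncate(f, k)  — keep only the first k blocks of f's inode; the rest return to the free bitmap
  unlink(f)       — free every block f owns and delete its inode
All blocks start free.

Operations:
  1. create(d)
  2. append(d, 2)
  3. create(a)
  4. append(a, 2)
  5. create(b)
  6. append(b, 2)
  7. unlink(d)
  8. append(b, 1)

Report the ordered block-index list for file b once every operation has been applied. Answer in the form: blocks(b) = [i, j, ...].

blocks(b) = [6, 7, 8, 0]

  1. create(d)  ⇒  F........  {d→[0]}
  2. append(d, 2)  ⇒  FFF......  {d→[0, 1, 2]}
  3. create(a)  ⇒  FFFF.....  {a→[3]; d→[0, 1, 2]}
  4. append(a, 2)  ⇒  FFFFFF...  {a→[3, 4, 5]; d→[0, 1, 2]}
  5. create(b)  ⇒  FFFFFFF..  {a→[3, 4, 5]; b→[6]; d→[0, 1, 2]}
  6. append(b, 2)  ⇒  FFFFFFFFF  {a→[3, 4, 5]; b→[6, 7, 8]; d→[0, 1, 2]}
  7. unlink(d)  ⇒  ...FFFFFF  {a→[3, 4, 5]; b→[6, 7, 8]}
  8. append(b, 1)  ⇒  F..FFFFFF  {a→[3, 4, 5]; b→[6, 7, 8, 0]}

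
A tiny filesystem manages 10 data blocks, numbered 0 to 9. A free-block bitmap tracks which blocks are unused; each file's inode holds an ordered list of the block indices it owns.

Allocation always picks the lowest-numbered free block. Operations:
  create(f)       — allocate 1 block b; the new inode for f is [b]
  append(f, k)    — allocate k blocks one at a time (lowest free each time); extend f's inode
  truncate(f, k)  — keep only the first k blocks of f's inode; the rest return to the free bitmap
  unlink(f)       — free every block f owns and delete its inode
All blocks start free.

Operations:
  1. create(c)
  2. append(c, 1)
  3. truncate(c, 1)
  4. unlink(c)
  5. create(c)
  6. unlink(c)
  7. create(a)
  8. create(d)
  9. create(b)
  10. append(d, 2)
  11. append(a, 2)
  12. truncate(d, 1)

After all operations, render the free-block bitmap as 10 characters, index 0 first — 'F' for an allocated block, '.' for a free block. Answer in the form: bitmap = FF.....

  1. create(c)  ⇒  F.........  {c→[0]}
  2. append(c, 1)  ⇒  FF........  {c→[0, 1]}
  3. truncate(c, 1)  ⇒  F.........  {c→[0]}
  4. unlink(c)  ⇒  ..........  {}
  5. create(c)  ⇒  F.........  {c→[0]}
  6. unlink(c)  ⇒  ..........  {}
  7. create(a)  ⇒  F.........  {a→[0]}
  8. create(d)  ⇒  FF........  {a→[0]; d→[1]}
  9. create(b)  ⇒  FFF.......  {a→[0]; b→[2]; d→[1]}
  10. append(d, 2)  ⇒  FFFFF.....  {a→[0]; b→[2]; d→[1, 3, 4]}
  11. append(a, 2)  ⇒  FFFFFFF...  {a→[0, 5, 6]; b→[2]; d→[1, 3, 4]}
  12. truncate(d, 1)  ⇒  FFF..FF...  {a→[0, 5, 6]; b→[2]; d→[1]}

bitmap = FFF..FF...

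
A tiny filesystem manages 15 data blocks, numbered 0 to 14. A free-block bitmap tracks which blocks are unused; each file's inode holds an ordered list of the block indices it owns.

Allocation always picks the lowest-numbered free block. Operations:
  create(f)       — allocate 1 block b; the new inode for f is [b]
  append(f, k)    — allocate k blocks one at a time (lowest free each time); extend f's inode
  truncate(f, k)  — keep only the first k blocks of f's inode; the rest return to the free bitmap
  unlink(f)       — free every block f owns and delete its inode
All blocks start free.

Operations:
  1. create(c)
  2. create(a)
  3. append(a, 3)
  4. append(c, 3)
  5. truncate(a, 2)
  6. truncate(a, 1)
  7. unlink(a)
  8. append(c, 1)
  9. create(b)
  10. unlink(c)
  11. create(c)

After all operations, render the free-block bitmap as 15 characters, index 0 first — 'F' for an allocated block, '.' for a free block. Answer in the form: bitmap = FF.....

create(c): bitmap=F.............. | c=[0]
create(a): bitmap=FF............. | a=[1] c=[0]
append(a, 3): bitmap=FFFFF.......... | a=[1, 2, 3, 4] c=[0]
append(c, 3): bitmap=FFFFFFFF....... | a=[1, 2, 3, 4] c=[0, 5, 6, 7]
truncate(a, 2): bitmap=FFF..FFF....... | a=[1, 2] c=[0, 5, 6, 7]
truncate(a, 1): bitmap=FF...FFF....... | a=[1] c=[0, 5, 6, 7]
unlink(a): bitmap=F....FFF....... | c=[0, 5, 6, 7]
append(c, 1): bitmap=FF...FFF....... | c=[0, 5, 6, 7, 1]
create(b): bitmap=FFF..FFF....... | b=[2] c=[0, 5, 6, 7, 1]
unlink(c): bitmap=..F............ | b=[2]
create(c): bitmap=F.F............ | b=[2] c=[0]

bitmap = F.F............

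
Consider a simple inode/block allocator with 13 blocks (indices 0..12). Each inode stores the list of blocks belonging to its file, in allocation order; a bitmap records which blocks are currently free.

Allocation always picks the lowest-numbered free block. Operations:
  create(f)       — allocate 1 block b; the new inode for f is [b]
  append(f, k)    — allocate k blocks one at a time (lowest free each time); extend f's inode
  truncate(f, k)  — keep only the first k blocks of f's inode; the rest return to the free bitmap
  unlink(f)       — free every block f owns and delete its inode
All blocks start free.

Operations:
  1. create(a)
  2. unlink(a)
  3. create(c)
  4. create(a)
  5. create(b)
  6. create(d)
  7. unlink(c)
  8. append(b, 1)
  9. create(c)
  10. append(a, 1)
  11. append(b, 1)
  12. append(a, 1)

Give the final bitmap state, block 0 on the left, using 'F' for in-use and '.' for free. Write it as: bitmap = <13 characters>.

  1. create(a)  ⇒  F............  {a→[0]}
  2. unlink(a)  ⇒  .............  {}
  3. create(c)  ⇒  F............  {c→[0]}
  4. create(a)  ⇒  FF...........  {a→[1]; c→[0]}
  5. create(b)  ⇒  FFF..........  {a→[1]; b→[2]; c→[0]}
  6. create(d)  ⇒  FFFF.........  {a→[1]; b→[2]; c→[0]; d→[3]}
  7. unlink(c)  ⇒  .FFF.........  {a→[1]; b→[2]; d→[3]}
  8. append(b, 1)  ⇒  FFFF.........  {a→[1]; b→[2, 0]; d→[3]}
  9. create(c)  ⇒  FFFFF........  {a→[1]; b→[2, 0]; c→[4]; d→[3]}
  10. append(a, 1)  ⇒  FFFFFF.......  {a→[1, 5]; b→[2, 0]; c→[4]; d→[3]}
  11. append(b, 1)  ⇒  FFFFFFF......  {a→[1, 5]; b→[2, 0, 6]; c→[4]; d→[3]}
  12. append(a, 1)  ⇒  FFFFFFFF.....  {a→[1, 5, 7]; b→[2, 0, 6]; c→[4]; d→[3]}

bitmap = FFFFFFFF.....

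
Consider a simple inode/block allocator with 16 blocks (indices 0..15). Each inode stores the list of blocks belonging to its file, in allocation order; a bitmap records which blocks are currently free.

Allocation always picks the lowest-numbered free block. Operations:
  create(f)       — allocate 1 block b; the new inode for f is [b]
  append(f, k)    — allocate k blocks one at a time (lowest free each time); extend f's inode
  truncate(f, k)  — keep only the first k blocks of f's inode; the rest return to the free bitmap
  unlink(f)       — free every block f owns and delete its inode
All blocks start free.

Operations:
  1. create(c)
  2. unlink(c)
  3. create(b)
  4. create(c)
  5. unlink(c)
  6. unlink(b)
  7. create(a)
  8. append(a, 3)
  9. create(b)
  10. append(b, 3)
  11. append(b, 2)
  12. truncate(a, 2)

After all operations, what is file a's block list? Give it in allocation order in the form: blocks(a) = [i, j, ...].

blocks(a) = [0, 1]

  1. create(c)  ⇒  F...............  {c→[0]}
  2. unlink(c)  ⇒  ................  {}
  3. create(b)  ⇒  F...............  {b→[0]}
  4. create(c)  ⇒  FF..............  {b→[0]; c→[1]}
  5. unlink(c)  ⇒  F...............  {b→[0]}
  6. unlink(b)  ⇒  ................  {}
  7. create(a)  ⇒  F...............  {a→[0]}
  8. append(a, 3)  ⇒  FFFF............  {a→[0, 1, 2, 3]}
  9. create(b)  ⇒  FFFFF...........  {a→[0, 1, 2, 3]; b→[4]}
  10. append(b, 3)  ⇒  FFFFFFFF........  {a→[0, 1, 2, 3]; b→[4, 5, 6, 7]}
  11. append(b, 2)  ⇒  FFFFFFFFFF......  {a→[0, 1, 2, 3]; b→[4, 5, 6, 7, 8, 9]}
  12. truncate(a, 2)  ⇒  FF..FFFFFF......  {a→[0, 1]; b→[4, 5, 6, 7, 8, 9]}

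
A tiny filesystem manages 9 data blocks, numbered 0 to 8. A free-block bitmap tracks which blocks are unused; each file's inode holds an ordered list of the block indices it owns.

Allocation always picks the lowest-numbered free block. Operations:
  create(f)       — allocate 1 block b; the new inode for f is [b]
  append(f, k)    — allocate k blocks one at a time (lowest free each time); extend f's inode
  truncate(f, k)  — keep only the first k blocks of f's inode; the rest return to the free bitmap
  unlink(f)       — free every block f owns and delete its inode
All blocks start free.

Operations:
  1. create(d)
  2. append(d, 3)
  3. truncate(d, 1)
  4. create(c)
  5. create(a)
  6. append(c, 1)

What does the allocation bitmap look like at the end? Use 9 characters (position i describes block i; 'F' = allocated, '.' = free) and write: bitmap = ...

after create(d) → d:[0]  free=[F........]
after append(d, 3) → d:[0, 1, 2, 3]  free=[FFFF.....]
after truncate(d, 1) → d:[0]  free=[F........]
after create(c) → c:[1], d:[0]  free=[FF.......]
after create(a) → a:[2], c:[1], d:[0]  free=[FFF......]
after append(c, 1) → a:[2], c:[1, 3], d:[0]  free=[FFFF.....]

bitmap = FFFF.....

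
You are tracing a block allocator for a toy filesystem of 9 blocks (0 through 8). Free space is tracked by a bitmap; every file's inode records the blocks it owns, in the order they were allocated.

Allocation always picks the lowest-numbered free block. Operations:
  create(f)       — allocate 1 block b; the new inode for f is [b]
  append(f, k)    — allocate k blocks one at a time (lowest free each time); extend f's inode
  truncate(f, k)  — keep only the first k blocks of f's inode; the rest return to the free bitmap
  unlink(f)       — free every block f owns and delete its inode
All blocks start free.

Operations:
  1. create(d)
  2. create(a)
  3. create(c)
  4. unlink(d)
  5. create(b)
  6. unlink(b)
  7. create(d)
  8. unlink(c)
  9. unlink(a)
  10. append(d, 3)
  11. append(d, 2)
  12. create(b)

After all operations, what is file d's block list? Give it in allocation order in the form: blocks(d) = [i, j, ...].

create(d): bitmap=F........ | d=[0]
create(a): bitmap=FF....... | a=[1] d=[0]
create(c): bitmap=FFF...... | a=[1] c=[2] d=[0]
unlink(d): bitmap=.FF...... | a=[1] c=[2]
create(b): bitmap=FFF...... | a=[1] b=[0] c=[2]
unlink(b): bitmap=.FF...... | a=[1] c=[2]
create(d): bitmap=FFF...... | a=[1] c=[2] d=[0]
unlink(c): bitmap=FF....... | a=[1] d=[0]
unlink(a): bitmap=F........ | d=[0]
append(d, 3): bitmap=FFFF..... | d=[0, 1, 2, 3]
append(d, 2): bitmap=FFFFFF... | d=[0, 1, 2, 3, 4, 5]
create(b): bitmap=FFFFFFF.. | b=[6] d=[0, 1, 2, 3, 4, 5]

blocks(d) = [0, 1, 2, 3, 4, 5]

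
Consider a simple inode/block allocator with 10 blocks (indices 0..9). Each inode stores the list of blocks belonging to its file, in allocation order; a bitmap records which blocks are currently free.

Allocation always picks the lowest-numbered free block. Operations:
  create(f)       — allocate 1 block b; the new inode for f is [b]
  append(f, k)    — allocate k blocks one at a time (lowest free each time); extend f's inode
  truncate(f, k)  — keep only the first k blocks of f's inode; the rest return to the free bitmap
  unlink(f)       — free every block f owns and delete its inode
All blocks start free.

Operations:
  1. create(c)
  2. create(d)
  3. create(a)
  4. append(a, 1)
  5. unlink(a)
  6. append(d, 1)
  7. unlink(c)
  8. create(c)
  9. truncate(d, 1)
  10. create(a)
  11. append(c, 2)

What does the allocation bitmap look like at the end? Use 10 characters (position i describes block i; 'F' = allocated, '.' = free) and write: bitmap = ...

bitmap = FFFFF.....

create(c): bitmap=F......... | c=[0]
create(d): bitmap=FF........ | c=[0] d=[1]
create(a): bitmap=FFF....... | a=[2] c=[0] d=[1]
append(a, 1): bitmap=FFFF...... | a=[2, 3] c=[0] d=[1]
unlink(a): bitmap=FF........ | c=[0] d=[1]
append(d, 1): bitmap=FFF....... | c=[0] d=[1, 2]
unlink(c): bitmap=.FF....... | d=[1, 2]
create(c): bitmap=FFF....... | c=[0] d=[1, 2]
truncate(d, 1): bitmap=FF........ | c=[0] d=[1]
create(a): bitmap=FFF....... | a=[2] c=[0] d=[1]
append(c, 2): bitmap=FFFFF..... | a=[2] c=[0, 3, 4] d=[1]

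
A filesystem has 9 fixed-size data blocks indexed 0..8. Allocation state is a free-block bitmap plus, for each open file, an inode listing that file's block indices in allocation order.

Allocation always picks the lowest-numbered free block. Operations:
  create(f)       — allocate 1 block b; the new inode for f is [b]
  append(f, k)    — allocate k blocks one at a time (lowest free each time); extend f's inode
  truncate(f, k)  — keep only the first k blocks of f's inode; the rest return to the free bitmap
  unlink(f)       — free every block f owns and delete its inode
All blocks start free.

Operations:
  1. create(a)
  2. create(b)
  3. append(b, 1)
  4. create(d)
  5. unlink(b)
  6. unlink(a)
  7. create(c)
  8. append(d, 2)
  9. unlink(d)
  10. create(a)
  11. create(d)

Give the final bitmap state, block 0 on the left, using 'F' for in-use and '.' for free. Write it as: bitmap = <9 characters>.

bitmap = FFF......

[1] create(a) — a=0 (map F........)
[2] create(b) — a=0 b=1 (map FF.......)
[3] append(b, 1) — a=0 b=1,2 (map FFF......)
[4] create(d) — a=0 b=1,2 d=3 (map FFFF.....)
[5] unlink(b) — a=0 d=3 (map F..F.....)
[6] unlink(a) — d=3 (map ...F.....)
[7] create(c) — c=0 d=3 (map F..F.....)
[8] append(d, 2) — c=0 d=3,1,2 (map FFFF.....)
[9] unlink(d) — c=0 (map F........)
[10] create(a) — a=1 c=0 (map FF.......)
[11] create(d) — a=1 c=0 d=2 (map FFF......)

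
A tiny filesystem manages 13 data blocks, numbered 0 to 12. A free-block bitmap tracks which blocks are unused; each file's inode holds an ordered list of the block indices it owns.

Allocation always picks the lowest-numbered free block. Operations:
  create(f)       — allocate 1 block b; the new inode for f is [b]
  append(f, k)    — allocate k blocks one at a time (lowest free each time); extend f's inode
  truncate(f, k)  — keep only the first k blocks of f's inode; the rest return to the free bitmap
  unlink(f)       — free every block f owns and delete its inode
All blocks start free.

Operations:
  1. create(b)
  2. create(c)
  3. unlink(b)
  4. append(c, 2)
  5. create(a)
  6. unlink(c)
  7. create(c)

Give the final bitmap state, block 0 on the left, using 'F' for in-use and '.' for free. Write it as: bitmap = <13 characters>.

[1] create(b) — b=0 (map F............)
[2] create(c) — b=0 c=1 (map FF...........)
[3] unlink(b) — c=1 (map .F...........)
[4] append(c, 2) — c=1,0,2 (map FFF..........)
[5] create(a) — a=3 c=1,0,2 (map FFFF.........)
[6] unlink(c) — a=3 (map ...F.........)
[7] create(c) — a=3 c=0 (map F..F.........)

bitmap = F..F.........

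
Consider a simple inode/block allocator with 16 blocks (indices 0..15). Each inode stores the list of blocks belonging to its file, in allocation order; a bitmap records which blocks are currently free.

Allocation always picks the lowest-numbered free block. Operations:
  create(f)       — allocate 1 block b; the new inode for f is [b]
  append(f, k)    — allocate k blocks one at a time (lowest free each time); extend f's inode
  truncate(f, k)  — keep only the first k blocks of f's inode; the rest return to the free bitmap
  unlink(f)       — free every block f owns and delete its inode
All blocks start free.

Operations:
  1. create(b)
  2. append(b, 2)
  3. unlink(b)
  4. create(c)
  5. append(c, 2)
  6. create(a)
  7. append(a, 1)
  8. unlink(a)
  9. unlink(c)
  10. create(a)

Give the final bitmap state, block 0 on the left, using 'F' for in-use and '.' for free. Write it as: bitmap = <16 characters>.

bitmap = F...............

create(b): bitmap=F............... | b=[0]
append(b, 2): bitmap=FFF............. | b=[0, 1, 2]
unlink(b): bitmap=................ | 
create(c): bitmap=F............... | c=[0]
append(c, 2): bitmap=FFF............. | c=[0, 1, 2]
create(a): bitmap=FFFF............ | a=[3] c=[0, 1, 2]
append(a, 1): bitmap=FFFFF........... | a=[3, 4] c=[0, 1, 2]
unlink(a): bitmap=FFF............. | c=[0, 1, 2]
unlink(c): bitmap=................ | 
create(a): bitmap=F............... | a=[0]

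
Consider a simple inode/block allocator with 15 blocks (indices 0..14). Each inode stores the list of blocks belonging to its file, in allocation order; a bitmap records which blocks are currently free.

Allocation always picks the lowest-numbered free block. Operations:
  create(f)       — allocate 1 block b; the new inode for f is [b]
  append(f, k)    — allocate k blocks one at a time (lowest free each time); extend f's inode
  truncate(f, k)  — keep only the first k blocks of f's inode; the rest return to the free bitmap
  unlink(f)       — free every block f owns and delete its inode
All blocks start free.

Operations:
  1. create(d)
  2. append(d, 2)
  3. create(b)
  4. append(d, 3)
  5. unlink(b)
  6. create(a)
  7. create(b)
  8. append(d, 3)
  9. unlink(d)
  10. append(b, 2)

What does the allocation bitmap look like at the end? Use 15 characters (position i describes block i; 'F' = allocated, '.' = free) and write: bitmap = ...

bitmap = FF.F...F.......

  1. create(d)  ⇒  F..............  {d→[0]}
  2. append(d, 2)  ⇒  FFF............  {d→[0, 1, 2]}
  3. create(b)  ⇒  FFFF...........  {b→[3]; d→[0, 1, 2]}
  4. append(d, 3)  ⇒  FFFFFFF........  {b→[3]; d→[0, 1, 2, 4, 5, 6]}
  5. unlink(b)  ⇒  FFF.FFF........  {d→[0, 1, 2, 4, 5, 6]}
  6. create(a)  ⇒  FFFFFFF........  {a→[3]; d→[0, 1, 2, 4, 5, 6]}
  7. create(b)  ⇒  FFFFFFFF.......  {a→[3]; b→[7]; d→[0, 1, 2, 4, 5, 6]}
  8. append(d, 3)  ⇒  FFFFFFFFFFF....  {a→[3]; b→[7]; d→[0, 1, 2, 4, 5, 6, 8, 9, 10]}
  9. unlink(d)  ⇒  ...F...F.......  {a→[3]; b→[7]}
  10. append(b, 2)  ⇒  FF.F...F.......  {a→[3]; b→[7, 0, 1]}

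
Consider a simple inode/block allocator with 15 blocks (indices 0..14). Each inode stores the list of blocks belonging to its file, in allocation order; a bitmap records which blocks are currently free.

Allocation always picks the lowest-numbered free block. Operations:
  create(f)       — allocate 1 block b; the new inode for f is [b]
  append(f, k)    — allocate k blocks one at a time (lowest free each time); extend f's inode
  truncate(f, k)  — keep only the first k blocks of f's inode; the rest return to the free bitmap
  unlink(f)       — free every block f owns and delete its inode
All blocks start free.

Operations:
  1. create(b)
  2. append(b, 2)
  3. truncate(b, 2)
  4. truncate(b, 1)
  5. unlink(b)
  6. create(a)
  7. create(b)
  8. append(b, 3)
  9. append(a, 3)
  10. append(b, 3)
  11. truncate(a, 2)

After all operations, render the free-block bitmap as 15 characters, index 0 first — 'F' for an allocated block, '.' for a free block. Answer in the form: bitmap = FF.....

bitmap = FFFFFF..FFF....

  1. create(b)  ⇒  F..............  {b→[0]}
  2. append(b, 2)  ⇒  FFF............  {b→[0, 1, 2]}
  3. truncate(b, 2)  ⇒  FF.............  {b→[0, 1]}
  4. truncate(b, 1)  ⇒  F..............  {b→[0]}
  5. unlink(b)  ⇒  ...............  {}
  6. create(a)  ⇒  F..............  {a→[0]}
  7. create(b)  ⇒  FF.............  {a→[0]; b→[1]}
  8. append(b, 3)  ⇒  FFFFF..........  {a→[0]; b→[1, 2, 3, 4]}
  9. append(a, 3)  ⇒  FFFFFFFF.......  {a→[0, 5, 6, 7]; b→[1, 2, 3, 4]}
  10. append(b, 3)  ⇒  FFFFFFFFFFF....  {a→[0, 5, 6, 7]; b→[1, 2, 3, 4, 8, 9, 10]}
  11. truncate(a, 2)  ⇒  FFFFFF..FFF....  {a→[0, 5]; b→[1, 2, 3, 4, 8, 9, 10]}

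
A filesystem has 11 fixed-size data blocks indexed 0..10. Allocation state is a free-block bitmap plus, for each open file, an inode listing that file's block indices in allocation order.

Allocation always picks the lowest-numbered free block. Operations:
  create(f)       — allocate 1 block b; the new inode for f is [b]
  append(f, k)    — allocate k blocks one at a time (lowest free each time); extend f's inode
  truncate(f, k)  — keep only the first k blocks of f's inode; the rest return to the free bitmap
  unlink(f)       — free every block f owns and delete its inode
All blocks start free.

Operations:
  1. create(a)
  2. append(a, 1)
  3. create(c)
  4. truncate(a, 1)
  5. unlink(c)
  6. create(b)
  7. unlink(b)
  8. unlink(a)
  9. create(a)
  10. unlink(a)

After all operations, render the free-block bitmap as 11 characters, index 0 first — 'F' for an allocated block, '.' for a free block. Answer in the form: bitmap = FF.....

  1. create(a)  ⇒  F..........  {a→[0]}
  2. append(a, 1)  ⇒  FF.........  {a→[0, 1]}
  3. create(c)  ⇒  FFF........  {a→[0, 1]; c→[2]}
  4. truncate(a, 1)  ⇒  F.F........  {a→[0]; c→[2]}
  5. unlink(c)  ⇒  F..........  {a→[0]}
  6. create(b)  ⇒  FF.........  {a→[0]; b→[1]}
  7. unlink(b)  ⇒  F..........  {a→[0]}
  8. unlink(a)  ⇒  ...........  {}
  9. create(a)  ⇒  F..........  {a→[0]}
  10. unlink(a)  ⇒  ...........  {}

bitmap = ...........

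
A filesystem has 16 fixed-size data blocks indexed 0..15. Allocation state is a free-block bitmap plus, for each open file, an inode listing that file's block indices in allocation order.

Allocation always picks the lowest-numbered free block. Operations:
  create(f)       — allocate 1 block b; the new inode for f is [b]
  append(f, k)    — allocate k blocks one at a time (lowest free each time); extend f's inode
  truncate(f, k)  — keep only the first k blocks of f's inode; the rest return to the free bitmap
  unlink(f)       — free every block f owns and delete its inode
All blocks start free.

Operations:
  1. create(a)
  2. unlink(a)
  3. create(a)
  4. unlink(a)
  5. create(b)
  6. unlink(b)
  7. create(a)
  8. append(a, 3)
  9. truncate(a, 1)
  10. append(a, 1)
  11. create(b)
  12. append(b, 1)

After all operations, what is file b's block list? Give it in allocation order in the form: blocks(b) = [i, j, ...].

blocks(b) = [2, 3]

[1] create(a) — a=0 (map F...............)
[2] unlink(a) —  (map ................)
[3] create(a) — a=0 (map F...............)
[4] unlink(a) —  (map ................)
[5] create(b) — b=0 (map F...............)
[6] unlink(b) —  (map ................)
[7] create(a) — a=0 (map F...............)
[8] append(a, 3) — a=0,1,2,3 (map FFFF............)
[9] truncate(a, 1) — a=0 (map F...............)
[10] append(a, 1) — a=0,1 (map FF..............)
[11] create(b) — a=0,1 b=2 (map FFF.............)
[12] append(b, 1) — a=0,1 b=2,3 (map FFFF............)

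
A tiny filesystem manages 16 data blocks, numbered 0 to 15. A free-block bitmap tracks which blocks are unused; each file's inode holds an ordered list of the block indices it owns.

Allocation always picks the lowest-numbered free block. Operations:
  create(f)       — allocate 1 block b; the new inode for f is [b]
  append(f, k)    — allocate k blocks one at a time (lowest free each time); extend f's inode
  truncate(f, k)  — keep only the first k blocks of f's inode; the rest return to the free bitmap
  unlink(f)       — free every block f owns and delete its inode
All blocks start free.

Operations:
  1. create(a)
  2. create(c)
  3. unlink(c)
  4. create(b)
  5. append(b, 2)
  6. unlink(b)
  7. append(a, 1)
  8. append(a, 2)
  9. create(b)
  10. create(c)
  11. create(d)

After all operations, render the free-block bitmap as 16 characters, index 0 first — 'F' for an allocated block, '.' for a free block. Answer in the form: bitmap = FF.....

bitmap = FFFFFFF.........

  1. create(a)  ⇒  F...............  {a→[0]}
  2. create(c)  ⇒  FF..............  {a→[0]; c→[1]}
  3. unlink(c)  ⇒  F...............  {a→[0]}
  4. create(b)  ⇒  FF..............  {a→[0]; b→[1]}
  5. append(b, 2)  ⇒  FFFF............  {a→[0]; b→[1, 2, 3]}
  6. unlink(b)  ⇒  F...............  {a→[0]}
  7. append(a, 1)  ⇒  FF..............  {a→[0, 1]}
  8. append(a, 2)  ⇒  FFFF............  {a→[0, 1, 2, 3]}
  9. create(b)  ⇒  FFFFF...........  {a→[0, 1, 2, 3]; b→[4]}
  10. create(c)  ⇒  FFFFFF..........  {a→[0, 1, 2, 3]; b→[4]; c→[5]}
  11. create(d)  ⇒  FFFFFFF.........  {a→[0, 1, 2, 3]; b→[4]; c→[5]; d→[6]}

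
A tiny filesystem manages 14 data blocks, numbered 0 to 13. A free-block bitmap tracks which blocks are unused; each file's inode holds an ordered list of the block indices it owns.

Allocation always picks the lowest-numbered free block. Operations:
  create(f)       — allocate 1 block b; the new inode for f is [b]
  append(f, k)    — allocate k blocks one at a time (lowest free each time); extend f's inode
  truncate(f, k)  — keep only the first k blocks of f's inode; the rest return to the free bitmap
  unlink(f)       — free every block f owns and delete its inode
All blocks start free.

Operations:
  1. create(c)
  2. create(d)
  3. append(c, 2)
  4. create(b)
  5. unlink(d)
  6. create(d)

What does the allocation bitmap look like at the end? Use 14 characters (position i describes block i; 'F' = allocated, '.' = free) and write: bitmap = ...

bitmap = FFFFF.........

[1] create(c) — c=0 (map F.............)
[2] create(d) — c=0 d=1 (map FF............)
[3] append(c, 2) — c=0,2,3 d=1 (map FFFF..........)
[4] create(b) — b=4 c=0,2,3 d=1 (map FFFFF.........)
[5] unlink(d) — b=4 c=0,2,3 (map F.FFF.........)
[6] create(d) — b=4 c=0,2,3 d=1 (map FFFFF.........)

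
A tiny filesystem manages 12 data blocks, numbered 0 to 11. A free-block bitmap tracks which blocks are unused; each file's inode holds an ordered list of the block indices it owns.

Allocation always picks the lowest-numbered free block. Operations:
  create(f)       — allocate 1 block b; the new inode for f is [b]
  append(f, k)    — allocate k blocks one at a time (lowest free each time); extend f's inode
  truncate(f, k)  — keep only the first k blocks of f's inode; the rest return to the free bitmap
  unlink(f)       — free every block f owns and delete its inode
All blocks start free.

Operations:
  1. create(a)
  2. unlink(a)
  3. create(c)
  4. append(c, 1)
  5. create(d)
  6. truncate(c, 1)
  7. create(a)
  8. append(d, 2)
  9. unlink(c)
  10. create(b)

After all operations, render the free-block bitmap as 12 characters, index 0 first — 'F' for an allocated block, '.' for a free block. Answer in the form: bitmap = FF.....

bitmap = FFFFF.......

create(a): bitmap=F........... | a=[0]
unlink(a): bitmap=............ | 
create(c): bitmap=F........... | c=[0]
append(c, 1): bitmap=FF.......... | c=[0, 1]
create(d): bitmap=FFF......... | c=[0, 1] d=[2]
truncate(c, 1): bitmap=F.F......... | c=[0] d=[2]
create(a): bitmap=FFF......... | a=[1] c=[0] d=[2]
append(d, 2): bitmap=FFFFF....... | a=[1] c=[0] d=[2, 3, 4]
unlink(c): bitmap=.FFFF....... | a=[1] d=[2, 3, 4]
create(b): bitmap=FFFFF....... | a=[1] b=[0] d=[2, 3, 4]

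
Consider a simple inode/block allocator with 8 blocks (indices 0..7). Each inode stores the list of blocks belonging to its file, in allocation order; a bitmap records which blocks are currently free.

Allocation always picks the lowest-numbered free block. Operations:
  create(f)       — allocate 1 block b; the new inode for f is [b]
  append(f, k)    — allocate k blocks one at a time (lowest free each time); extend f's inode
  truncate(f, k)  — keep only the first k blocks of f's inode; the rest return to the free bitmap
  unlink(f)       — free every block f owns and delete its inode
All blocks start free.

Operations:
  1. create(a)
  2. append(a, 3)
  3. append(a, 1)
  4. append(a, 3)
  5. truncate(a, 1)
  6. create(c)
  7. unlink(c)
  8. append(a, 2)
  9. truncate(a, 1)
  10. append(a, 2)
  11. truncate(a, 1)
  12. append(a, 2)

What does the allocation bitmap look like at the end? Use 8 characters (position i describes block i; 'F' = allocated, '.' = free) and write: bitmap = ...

bitmap = FFF.....

after create(a) → a:[0]  free=[F.......]
after append(a, 3) → a:[0, 1, 2, 3]  free=[FFFF....]
after append(a, 1) → a:[0, 1, 2, 3, 4]  free=[FFFFF...]
after append(a, 3) → a:[0, 1, 2, 3, 4, 5, 6, 7]  free=[FFFFFFFF]
after truncate(a, 1) → a:[0]  free=[F.......]
after create(c) → a:[0], c:[1]  free=[FF......]
after unlink(c) → a:[0]  free=[F.......]
after append(a, 2) → a:[0, 1, 2]  free=[FFF.....]
after truncate(a, 1) → a:[0]  free=[F.......]
after append(a, 2) → a:[0, 1, 2]  free=[FFF.....]
after truncate(a, 1) → a:[0]  free=[F.......]
after append(a, 2) → a:[0, 1, 2]  free=[FFF.....]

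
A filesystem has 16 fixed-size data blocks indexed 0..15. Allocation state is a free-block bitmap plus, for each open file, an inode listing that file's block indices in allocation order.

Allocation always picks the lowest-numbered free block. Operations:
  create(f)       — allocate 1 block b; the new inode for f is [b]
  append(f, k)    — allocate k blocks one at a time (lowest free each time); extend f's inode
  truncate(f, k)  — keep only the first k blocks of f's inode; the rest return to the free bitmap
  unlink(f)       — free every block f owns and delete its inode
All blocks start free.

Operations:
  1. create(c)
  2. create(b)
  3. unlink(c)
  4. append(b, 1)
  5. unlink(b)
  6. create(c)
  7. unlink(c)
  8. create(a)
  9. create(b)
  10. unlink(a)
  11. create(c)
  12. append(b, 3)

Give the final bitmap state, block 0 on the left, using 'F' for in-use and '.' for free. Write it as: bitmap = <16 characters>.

bitmap = FFFFF...........

  1. create(c)  ⇒  F...............  {c→[0]}
  2. create(b)  ⇒  FF..............  {b→[1]; c→[0]}
  3. unlink(c)  ⇒  .F..............  {b→[1]}
  4. append(b, 1)  ⇒  FF..............  {b→[1, 0]}
  5. unlink(b)  ⇒  ................  {}
  6. create(c)  ⇒  F...............  {c→[0]}
  7. unlink(c)  ⇒  ................  {}
  8. create(a)  ⇒  F...............  {a→[0]}
  9. create(b)  ⇒  FF..............  {a→[0]; b→[1]}
  10. unlink(a)  ⇒  .F..............  {b→[1]}
  11. create(c)  ⇒  FF..............  {b→[1]; c→[0]}
  12. append(b, 3)  ⇒  FFFFF...........  {b→[1, 2, 3, 4]; c→[0]}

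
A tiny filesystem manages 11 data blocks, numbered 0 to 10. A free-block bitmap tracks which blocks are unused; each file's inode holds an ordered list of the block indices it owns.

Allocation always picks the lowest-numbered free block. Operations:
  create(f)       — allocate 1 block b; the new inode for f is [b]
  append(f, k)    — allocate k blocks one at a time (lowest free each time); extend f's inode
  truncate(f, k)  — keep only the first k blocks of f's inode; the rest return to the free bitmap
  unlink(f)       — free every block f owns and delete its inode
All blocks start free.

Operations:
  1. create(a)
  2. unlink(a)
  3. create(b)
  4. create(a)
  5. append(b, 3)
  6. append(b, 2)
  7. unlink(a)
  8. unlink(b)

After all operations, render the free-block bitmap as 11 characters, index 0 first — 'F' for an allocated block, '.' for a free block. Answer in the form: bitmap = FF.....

bitmap = ...........

after create(a) → a:[0]  free=[F..........]
after unlink(a) →   free=[...........]
after create(b) → b:[0]  free=[F..........]
after create(a) → a:[1], b:[0]  free=[FF.........]
after append(b, 3) → a:[1], b:[0, 2, 3, 4]  free=[FFFFF......]
after append(b, 2) → a:[1], b:[0, 2, 3, 4, 5, 6]  free=[FFFFFFF....]
after unlink(a) → b:[0, 2, 3, 4, 5, 6]  free=[F.FFFFF....]
after unlink(b) →   free=[...........]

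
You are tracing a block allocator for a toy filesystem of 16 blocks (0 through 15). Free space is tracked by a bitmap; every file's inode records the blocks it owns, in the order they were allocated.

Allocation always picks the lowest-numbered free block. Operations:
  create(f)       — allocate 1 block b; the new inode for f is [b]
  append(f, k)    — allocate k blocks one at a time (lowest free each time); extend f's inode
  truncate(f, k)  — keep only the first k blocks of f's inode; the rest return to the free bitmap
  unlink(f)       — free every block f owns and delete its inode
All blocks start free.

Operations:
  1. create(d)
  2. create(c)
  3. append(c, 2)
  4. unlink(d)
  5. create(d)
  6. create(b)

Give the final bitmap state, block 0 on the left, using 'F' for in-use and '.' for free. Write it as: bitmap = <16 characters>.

[1] create(d) — d=0 (map F...............)
[2] create(c) — c=1 d=0 (map FF..............)
[3] append(c, 2) — c=1,2,3 d=0 (map FFFF............)
[4] unlink(d) — c=1,2,3 (map .FFF............)
[5] create(d) — c=1,2,3 d=0 (map FFFF............)
[6] create(b) — b=4 c=1,2,3 d=0 (map FFFFF...........)

bitmap = FFFFF...........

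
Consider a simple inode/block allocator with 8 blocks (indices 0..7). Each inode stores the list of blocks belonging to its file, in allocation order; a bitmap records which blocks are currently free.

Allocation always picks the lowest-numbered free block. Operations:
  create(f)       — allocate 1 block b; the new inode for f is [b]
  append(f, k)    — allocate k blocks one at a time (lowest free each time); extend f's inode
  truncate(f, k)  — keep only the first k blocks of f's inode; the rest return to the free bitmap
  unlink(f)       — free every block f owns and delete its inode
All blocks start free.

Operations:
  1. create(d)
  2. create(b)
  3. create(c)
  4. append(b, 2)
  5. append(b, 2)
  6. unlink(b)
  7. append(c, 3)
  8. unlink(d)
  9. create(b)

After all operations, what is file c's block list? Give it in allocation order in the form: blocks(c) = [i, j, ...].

  1. create(d)  ⇒  F.......  {d→[0]}
  2. create(b)  ⇒  FF......  {b→[1]; d→[0]}
  3. create(c)  ⇒  FFF.....  {b→[1]; c→[2]; d→[0]}
  4. append(b, 2)  ⇒  FFFFF...  {b→[1, 3, 4]; c→[2]; d→[0]}
  5. append(b, 2)  ⇒  FFFFFFF.  {b→[1, 3, 4, 5, 6]; c→[2]; d→[0]}
  6. unlink(b)  ⇒  F.F.....  {c→[2]; d→[0]}
  7. append(c, 3)  ⇒  FFFFF...  {c→[2, 1, 3, 4]; d→[0]}
  8. unlink(d)  ⇒  .FFFF...  {c→[2, 1, 3, 4]}
  9. create(b)  ⇒  FFFFF...  {b→[0]; c→[2, 1, 3, 4]}

blocks(c) = [2, 1, 3, 4]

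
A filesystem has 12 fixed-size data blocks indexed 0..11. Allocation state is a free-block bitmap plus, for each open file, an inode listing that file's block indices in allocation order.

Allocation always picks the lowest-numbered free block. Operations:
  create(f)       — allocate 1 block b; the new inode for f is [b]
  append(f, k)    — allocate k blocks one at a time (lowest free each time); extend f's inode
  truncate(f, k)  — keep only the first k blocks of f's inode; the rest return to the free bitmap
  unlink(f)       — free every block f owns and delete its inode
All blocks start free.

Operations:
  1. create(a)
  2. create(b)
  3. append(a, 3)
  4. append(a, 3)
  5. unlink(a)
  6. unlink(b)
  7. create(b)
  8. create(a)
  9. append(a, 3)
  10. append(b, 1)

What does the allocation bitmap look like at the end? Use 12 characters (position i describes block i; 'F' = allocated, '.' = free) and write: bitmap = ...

bitmap = FFFFFF......

create(a): bitmap=F........... | a=[0]
create(b): bitmap=FF.......... | a=[0] b=[1]
append(a, 3): bitmap=FFFFF....... | a=[0, 2, 3, 4] b=[1]
append(a, 3): bitmap=FFFFFFFF.... | a=[0, 2, 3, 4, 5, 6, 7] b=[1]
unlink(a): bitmap=.F.......... | b=[1]
unlink(b): bitmap=............ | 
create(b): bitmap=F........... | b=[0]
create(a): bitmap=FF.......... | a=[1] b=[0]
append(a, 3): bitmap=FFFFF....... | a=[1, 2, 3, 4] b=[0]
append(b, 1): bitmap=FFFFFF...... | a=[1, 2, 3, 4] b=[0, 5]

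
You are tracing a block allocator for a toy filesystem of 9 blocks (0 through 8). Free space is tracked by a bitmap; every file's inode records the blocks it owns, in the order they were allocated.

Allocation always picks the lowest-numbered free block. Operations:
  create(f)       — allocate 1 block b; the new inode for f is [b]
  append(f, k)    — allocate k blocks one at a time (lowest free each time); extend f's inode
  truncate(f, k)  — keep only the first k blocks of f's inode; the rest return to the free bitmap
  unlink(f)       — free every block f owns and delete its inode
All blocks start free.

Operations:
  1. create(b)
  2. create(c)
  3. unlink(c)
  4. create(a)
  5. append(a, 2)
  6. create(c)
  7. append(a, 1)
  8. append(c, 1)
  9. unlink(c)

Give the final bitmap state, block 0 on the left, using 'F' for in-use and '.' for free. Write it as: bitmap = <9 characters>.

bitmap = FFFF.F...

[1] create(b) — b=0 (map F........)
[2] create(c) — b=0 c=1 (map FF.......)
[3] unlink(c) — b=0 (map F........)
[4] create(a) — a=1 b=0 (map FF.......)
[5] append(a, 2) — a=1,2,3 b=0 (map FFFF.....)
[6] create(c) — a=1,2,3 b=0 c=4 (map FFFFF....)
[7] append(a, 1) — a=1,2,3,5 b=0 c=4 (map FFFFFF...)
[8] append(c, 1) — a=1,2,3,5 b=0 c=4,6 (map FFFFFFF..)
[9] unlink(c) — a=1,2,3,5 b=0 (map FFFF.F...)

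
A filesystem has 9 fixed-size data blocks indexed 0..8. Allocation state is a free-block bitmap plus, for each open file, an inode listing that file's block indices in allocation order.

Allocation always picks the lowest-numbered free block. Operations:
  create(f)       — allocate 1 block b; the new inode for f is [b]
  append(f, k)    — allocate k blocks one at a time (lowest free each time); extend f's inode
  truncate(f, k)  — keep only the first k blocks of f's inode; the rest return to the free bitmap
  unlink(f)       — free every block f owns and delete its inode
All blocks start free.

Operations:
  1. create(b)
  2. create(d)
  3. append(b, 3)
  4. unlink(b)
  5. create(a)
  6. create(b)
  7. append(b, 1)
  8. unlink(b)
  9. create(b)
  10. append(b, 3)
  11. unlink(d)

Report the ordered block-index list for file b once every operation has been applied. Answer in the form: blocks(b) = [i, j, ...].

blocks(b) = [2, 3, 4, 5]

[1] create(b) — b=0 (map F........)
[2] create(d) — b=0 d=1 (map FF.......)
[3] append(b, 3) — b=0,2,3,4 d=1 (map FFFFF....)
[4] unlink(b) — d=1 (map .F.......)
[5] create(a) — a=0 d=1 (map FF.......)
[6] create(b) — a=0 b=2 d=1 (map FFF......)
[7] append(b, 1) — a=0 b=2,3 d=1 (map FFFF.....)
[8] unlink(b) — a=0 d=1 (map FF.......)
[9] create(b) — a=0 b=2 d=1 (map FFF......)
[10] append(b, 3) — a=0 b=2,3,4,5 d=1 (map FFFFFF...)
[11] unlink(d) — a=0 b=2,3,4,5 (map F.FFFF...)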